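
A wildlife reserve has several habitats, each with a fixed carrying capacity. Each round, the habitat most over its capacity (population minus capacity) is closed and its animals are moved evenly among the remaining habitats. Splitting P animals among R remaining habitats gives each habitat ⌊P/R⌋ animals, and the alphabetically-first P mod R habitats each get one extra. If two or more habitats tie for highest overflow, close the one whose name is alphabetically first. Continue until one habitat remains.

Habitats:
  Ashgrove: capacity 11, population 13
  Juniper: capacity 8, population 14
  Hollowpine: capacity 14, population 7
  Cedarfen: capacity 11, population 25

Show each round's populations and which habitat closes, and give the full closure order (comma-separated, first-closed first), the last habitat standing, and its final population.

Round 1: Ashgrove=13 Cedarfen=25 Hollowpine=7 Juniper=14 → close Cedarfen (overflow 14)
  25÷3 = 8 each, +1 to first 1
Round 2: Ashgrove=22 Hollowpine=15 Juniper=22 → close Juniper (overflow 14)
  22÷2 = 11 each, +1 to first 0
Round 3: Ashgrove=33 Hollowpine=26 → close Ashgrove (overflow 22)
  33÷1 = 33 each, +1 to first 0

Closure order: Cedarfen, Juniper, Ashgrove
Last habitat: Hollowpine with 59 animals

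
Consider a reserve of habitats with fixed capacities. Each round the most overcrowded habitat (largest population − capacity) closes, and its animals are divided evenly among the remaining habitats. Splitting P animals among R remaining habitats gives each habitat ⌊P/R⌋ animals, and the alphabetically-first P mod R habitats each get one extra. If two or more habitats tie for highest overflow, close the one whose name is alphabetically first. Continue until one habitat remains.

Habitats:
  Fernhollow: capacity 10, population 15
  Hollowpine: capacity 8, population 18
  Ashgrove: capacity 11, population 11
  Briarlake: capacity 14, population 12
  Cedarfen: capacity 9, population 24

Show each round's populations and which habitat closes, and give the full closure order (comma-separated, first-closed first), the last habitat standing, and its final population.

Round 1: Ashgrove=11 Briarlake=12 Cedarfen=24 Fernhollow=15 Hollowpine=18 → close Cedarfen (overflow 15)
  24÷4 = 6 each, +1 to first 0
Round 2: Ashgrove=17 Briarlake=18 Fernhollow=21 Hollowpine=24 → close Hollowpine (overflow 16)
  24÷3 = 8 each, +1 to first 0
Round 3: Ashgrove=25 Briarlake=26 Fernhollow=29 → close Fernhollow (overflow 19)
  29÷2 = 14 each, +1 to first 1
Round 4: Ashgrove=40 Briarlake=40 → close Ashgrove (overflow 29)
  40÷1 = 40 each, +1 to first 0

Closure order: Cedarfen, Hollowpine, Fernhollow, Ashgrove
Last habitat: Briarlake with 80 animals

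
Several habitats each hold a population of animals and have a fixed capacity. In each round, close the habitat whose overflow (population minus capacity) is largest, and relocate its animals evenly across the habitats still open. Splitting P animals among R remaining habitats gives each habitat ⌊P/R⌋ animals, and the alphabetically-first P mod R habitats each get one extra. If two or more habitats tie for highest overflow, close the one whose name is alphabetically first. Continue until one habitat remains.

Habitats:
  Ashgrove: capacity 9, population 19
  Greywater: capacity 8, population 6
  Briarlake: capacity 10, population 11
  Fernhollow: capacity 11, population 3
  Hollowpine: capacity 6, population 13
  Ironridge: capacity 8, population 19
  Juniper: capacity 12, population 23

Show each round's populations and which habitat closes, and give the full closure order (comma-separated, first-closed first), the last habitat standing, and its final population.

Closure order: Ironridge, Ashgrove, Juniper, Hollowpine, Briarlake, Greywater
Last habitat: Fernhollow with 94 animals

Round 1: Ashgrove=19 Briarlake=11 Fernhollow=3 Greywater=6 Hollowpine=13 Ironridge=19 Juniper=23 → close Ironridge (overflow 11)
  19÷6 = 3 each, +1 to first 1
Round 2: Ashgrove=23 Briarlake=14 Fernhollow=6 Greywater=9 Hollowpine=16 Juniper=26 → close Ashgrove (overflow 14)
  23÷5 = 4 each, +1 to first 3
Round 3: Briarlake=19 Fernhollow=11 Greywater=14 Hollowpine=20 Juniper=30 → close Juniper (overflow 18)
  30÷4 = 7 each, +1 to first 2
Round 4: Briarlake=27 Fernhollow=19 Greywater=21 Hollowpine=27 → close Hollowpine (overflow 21)
  27÷3 = 9 each, +1 to first 0
Round 5: Briarlake=36 Fernhollow=28 Greywater=30 → close Briarlake (overflow 26)
  36÷2 = 18 each, +1 to first 0
Round 6: Fernhollow=46 Greywater=48 → close Greywater (overflow 40)
  48÷1 = 48 each, +1 to first 0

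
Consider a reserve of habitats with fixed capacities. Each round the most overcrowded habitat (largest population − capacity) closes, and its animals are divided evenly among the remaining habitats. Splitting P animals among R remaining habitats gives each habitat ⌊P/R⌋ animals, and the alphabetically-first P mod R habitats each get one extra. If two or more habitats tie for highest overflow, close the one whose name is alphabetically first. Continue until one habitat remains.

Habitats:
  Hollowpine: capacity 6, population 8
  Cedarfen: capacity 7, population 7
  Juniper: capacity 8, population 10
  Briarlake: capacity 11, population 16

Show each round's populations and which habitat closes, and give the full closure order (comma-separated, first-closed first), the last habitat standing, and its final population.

Closure order: Briarlake, Hollowpine, Cedarfen
Last habitat: Juniper with 41 animals

Round 1: Briarlake=16 Cedarfen=7 Hollowpine=8 Juniper=10 → close Briarlake (overflow 5)
  16÷3 = 5 each, +1 to first 1
Round 2: Cedarfen=13 Hollowpine=13 Juniper=15 → close Hollowpine (overflow 7)
  13÷2 = 6 each, +1 to first 1
Round 3: Cedarfen=20 Juniper=21 → close Cedarfen (overflow 13)
  20÷1 = 20 each, +1 to first 0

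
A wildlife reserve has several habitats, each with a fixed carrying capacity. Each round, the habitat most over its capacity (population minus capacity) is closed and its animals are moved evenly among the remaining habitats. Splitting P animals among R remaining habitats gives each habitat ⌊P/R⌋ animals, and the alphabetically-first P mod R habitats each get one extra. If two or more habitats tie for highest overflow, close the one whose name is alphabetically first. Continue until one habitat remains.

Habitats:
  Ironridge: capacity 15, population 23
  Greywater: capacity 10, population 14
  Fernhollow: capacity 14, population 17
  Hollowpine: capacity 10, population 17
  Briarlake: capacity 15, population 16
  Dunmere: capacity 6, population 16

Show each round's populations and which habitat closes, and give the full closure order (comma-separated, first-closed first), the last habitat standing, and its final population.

Round 1: Briarlake=16 Dunmere=16 Fernhollow=17 Greywater=14 Hollowpine=17 Ironridge=23 → close Dunmere (overflow 10)
  16÷5 = 3 each, +1 to first 1
Round 2: Briarlake=20 Fernhollow=20 Greywater=17 Hollowpine=20 Ironridge=26 → close Ironridge (overflow 11)
  26÷4 = 6 each, +1 to first 2
Round 3: Briarlake=27 Fernhollow=27 Greywater=23 Hollowpine=26 → close Hollowpine (overflow 16)
  26÷3 = 8 each, +1 to first 2
Round 4: Briarlake=36 Fernhollow=36 Greywater=31 → close Fernhollow (overflow 22)
  36÷2 = 18 each, +1 to first 0
Round 5: Briarlake=54 Greywater=49 → close Briarlake (overflow 39)
  54÷1 = 54 each, +1 to first 0

Closure order: Dunmere, Ironridge, Hollowpine, Fernhollow, Briarlake
Last habitat: Greywater with 103 animals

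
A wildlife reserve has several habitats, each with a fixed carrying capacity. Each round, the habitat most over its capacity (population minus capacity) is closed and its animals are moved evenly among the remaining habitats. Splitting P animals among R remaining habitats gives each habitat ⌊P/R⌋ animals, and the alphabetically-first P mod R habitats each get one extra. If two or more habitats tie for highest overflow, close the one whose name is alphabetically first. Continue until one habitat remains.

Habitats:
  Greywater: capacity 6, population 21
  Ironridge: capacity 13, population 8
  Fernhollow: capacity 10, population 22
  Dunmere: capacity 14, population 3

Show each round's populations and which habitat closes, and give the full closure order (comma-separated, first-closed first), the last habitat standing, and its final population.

Closure order: Greywater, Fernhollow, Ironridge
Last habitat: Dunmere with 54 animals

Round 1: Dunmere=3 Fernhollow=22 Greywater=21 Ironridge=8 → close Greywater (overflow 15)
  21÷3 = 7 each, +1 to first 0
Round 2: Dunmere=10 Fernhollow=29 Ironridge=15 → close Fernhollow (overflow 19)
  29÷2 = 14 each, +1 to first 1
Round 3: Dunmere=25 Ironridge=29 → close Ironridge (overflow 16)
  29÷1 = 29 each, +1 to first 0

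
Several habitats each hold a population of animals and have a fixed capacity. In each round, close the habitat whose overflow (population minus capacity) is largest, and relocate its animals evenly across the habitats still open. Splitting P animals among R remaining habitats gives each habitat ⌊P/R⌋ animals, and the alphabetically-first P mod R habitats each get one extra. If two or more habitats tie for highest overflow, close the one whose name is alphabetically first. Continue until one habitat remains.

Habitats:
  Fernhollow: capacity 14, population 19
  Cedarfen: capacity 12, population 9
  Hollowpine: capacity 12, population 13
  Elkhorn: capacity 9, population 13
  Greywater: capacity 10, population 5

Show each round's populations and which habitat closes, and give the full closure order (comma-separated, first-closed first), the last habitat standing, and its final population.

Closure order: Fernhollow, Elkhorn, Hollowpine, Cedarfen
Last habitat: Greywater with 59 animals

Round 1: Cedarfen=9 Elkhorn=13 Fernhollow=19 Greywater=5 Hollowpine=13 → close Fernhollow (overflow 5)
  19÷4 = 4 each, +1 to first 3
Round 2: Cedarfen=14 Elkhorn=18 Greywater=10 Hollowpine=17 → close Elkhorn (overflow 9)
  18÷3 = 6 each, +1 to first 0
Round 3: Cedarfen=20 Greywater=16 Hollowpine=23 → close Hollowpine (overflow 11)
  23÷2 = 11 each, +1 to first 1
Round 4: Cedarfen=32 Greywater=27 → close Cedarfen (overflow 20)
  32÷1 = 32 each, +1 to first 0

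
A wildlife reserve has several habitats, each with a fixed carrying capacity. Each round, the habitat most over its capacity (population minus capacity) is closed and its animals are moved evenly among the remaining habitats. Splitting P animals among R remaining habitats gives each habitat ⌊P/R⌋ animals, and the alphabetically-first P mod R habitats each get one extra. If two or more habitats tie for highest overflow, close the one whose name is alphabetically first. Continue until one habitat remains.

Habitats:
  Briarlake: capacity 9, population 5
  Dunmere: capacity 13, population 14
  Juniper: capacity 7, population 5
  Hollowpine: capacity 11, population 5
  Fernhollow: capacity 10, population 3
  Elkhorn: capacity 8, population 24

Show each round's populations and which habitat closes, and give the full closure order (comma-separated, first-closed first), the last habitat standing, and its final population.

Round 1: Briarlake=5 Dunmere=14 Elkhorn=24 Fernhollow=3 Hollowpine=5 Juniper=5 → close Elkhorn (overflow 16)
  24÷5 = 4 each, +1 to first 4
Round 2: Briarlake=10 Dunmere=19 Fernhollow=8 Hollowpine=10 Juniper=9 → close Dunmere (overflow 6)
  19÷4 = 4 each, +1 to first 3
Round 3: Briarlake=15 Fernhollow=13 Hollowpine=15 Juniper=13 → close Briarlake (overflow 6)
  15÷3 = 5 each, +1 to first 0
Round 4: Fernhollow=18 Hollowpine=20 Juniper=18 → close Juniper (overflow 11)
  18÷2 = 9 each, +1 to first 0
Round 5: Fernhollow=27 Hollowpine=29 → close Hollowpine (overflow 18)
  29÷1 = 29 each, +1 to first 0

Closure order: Elkhorn, Dunmere, Briarlake, Juniper, Hollowpine
Last habitat: Fernhollow with 56 animals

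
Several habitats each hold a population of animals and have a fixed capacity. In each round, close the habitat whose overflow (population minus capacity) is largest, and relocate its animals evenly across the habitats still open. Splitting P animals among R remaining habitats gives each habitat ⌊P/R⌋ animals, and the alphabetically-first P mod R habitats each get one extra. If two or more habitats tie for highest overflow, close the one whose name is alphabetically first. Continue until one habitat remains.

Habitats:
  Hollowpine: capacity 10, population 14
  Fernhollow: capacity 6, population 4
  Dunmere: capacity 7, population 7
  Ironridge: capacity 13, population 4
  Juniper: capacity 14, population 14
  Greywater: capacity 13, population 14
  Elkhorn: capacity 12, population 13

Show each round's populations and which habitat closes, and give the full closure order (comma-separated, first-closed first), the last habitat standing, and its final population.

Round 1: Dunmere=7 Elkhorn=13 Fernhollow=4 Greywater=14 Hollowpine=14 Ironridge=4 Juniper=14 → close Hollowpine (overflow 4)
  14÷6 = 2 each, +1 to first 2
Round 2: Dunmere=10 Elkhorn=16 Fernhollow=6 Greywater=16 Ironridge=6 Juniper=16 → close Elkhorn (overflow 4)
  16÷5 = 3 each, +1 to first 1
Round 3: Dunmere=14 Fernhollow=9 Greywater=19 Ironridge=9 Juniper=19 → close Dunmere (overflow 7)
  14÷4 = 3 each, +1 to first 2
Round 4: Fernhollow=13 Greywater=23 Ironridge=12 Juniper=22 → close Greywater (overflow 10)
  23÷3 = 7 each, +1 to first 2
Round 5: Fernhollow=21 Ironridge=20 Juniper=29 → close Fernhollow (overflow 15)
  21÷2 = 10 each, +1 to first 1
Round 6: Ironridge=31 Juniper=39 → close Juniper (overflow 25)
  39÷1 = 39 each, +1 to first 0

Closure order: Hollowpine, Elkhorn, Dunmere, Greywater, Fernhollow, Juniper
Last habitat: Ironridge with 70 animals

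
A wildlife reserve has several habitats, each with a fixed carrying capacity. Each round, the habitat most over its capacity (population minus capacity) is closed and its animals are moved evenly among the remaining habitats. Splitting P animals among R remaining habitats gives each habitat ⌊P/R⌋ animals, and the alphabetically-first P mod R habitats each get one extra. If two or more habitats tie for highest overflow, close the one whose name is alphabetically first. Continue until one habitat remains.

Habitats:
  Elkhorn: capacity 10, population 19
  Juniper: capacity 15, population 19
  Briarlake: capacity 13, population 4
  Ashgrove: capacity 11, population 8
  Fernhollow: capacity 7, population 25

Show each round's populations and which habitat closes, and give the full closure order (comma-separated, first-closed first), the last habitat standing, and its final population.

Round 1: Ashgrove=8 Briarlake=4 Elkhorn=19 Fernhollow=25 Juniper=19 → close Fernhollow (overflow 18)
  25÷4 = 6 each, +1 to first 1
Round 2: Ashgrove=15 Briarlake=10 Elkhorn=25 Juniper=25 → close Elkhorn (overflow 15)
  25÷3 = 8 each, +1 to first 1
Round 3: Ashgrove=24 Briarlake=18 Juniper=33 → close Juniper (overflow 18)
  33÷2 = 16 each, +1 to first 1
Round 4: Ashgrove=41 Briarlake=34 → close Ashgrove (overflow 30)
  41÷1 = 41 each, +1 to first 0

Closure order: Fernhollow, Elkhorn, Juniper, Ashgrove
Last habitat: Briarlake with 75 animals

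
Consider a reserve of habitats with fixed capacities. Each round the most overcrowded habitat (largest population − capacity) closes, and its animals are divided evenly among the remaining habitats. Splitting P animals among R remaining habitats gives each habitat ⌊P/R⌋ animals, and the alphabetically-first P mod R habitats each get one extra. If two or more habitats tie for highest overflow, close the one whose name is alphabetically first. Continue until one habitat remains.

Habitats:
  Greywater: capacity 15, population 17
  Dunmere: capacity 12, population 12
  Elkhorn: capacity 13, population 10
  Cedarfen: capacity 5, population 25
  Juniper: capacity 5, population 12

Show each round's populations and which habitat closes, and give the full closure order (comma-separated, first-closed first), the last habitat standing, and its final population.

Round 1: Cedarfen=25 Dunmere=12 Elkhorn=10 Greywater=17 Juniper=12 → close Cedarfen (overflow 20)
  25÷4 = 6 each, +1 to first 1
Round 2: Dunmere=19 Elkhorn=16 Greywater=23 Juniper=18 → close Juniper (overflow 13)
  18÷3 = 6 each, +1 to first 0
Round 3: Dunmere=25 Elkhorn=22 Greywater=29 → close Greywater (overflow 14)
  29÷2 = 14 each, +1 to first 1
Round 4: Dunmere=40 Elkhorn=36 → close Dunmere (overflow 28)
  40÷1 = 40 each, +1 to first 0

Closure order: Cedarfen, Juniper, Greywater, Dunmere
Last habitat: Elkhorn with 76 animals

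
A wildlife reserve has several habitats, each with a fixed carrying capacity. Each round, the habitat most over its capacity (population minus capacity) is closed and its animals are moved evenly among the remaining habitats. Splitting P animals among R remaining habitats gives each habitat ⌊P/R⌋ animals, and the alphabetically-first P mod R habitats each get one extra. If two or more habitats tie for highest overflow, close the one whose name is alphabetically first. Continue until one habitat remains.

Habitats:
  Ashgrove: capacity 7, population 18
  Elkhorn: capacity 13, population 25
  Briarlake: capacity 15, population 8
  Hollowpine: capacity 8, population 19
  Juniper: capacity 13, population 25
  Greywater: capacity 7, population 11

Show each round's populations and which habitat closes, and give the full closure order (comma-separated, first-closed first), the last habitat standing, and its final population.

Closure order: Elkhorn, Juniper, Ashgrove, Hollowpine, Greywater
Last habitat: Briarlake with 106 animals

Round 1: Ashgrove=18 Briarlake=8 Elkhorn=25 Greywater=11 Hollowpine=19 Juniper=25 → close Elkhorn (overflow 12)
  25÷5 = 5 each, +1 to first 0
Round 2: Ashgrove=23 Briarlake=13 Greywater=16 Hollowpine=24 Juniper=30 → close Juniper (overflow 17)
  30÷4 = 7 each, +1 to first 2
Round 3: Ashgrove=31 Briarlake=21 Greywater=23 Hollowpine=31 → close Ashgrove (overflow 24)
  31÷3 = 10 each, +1 to first 1
Round 4: Briarlake=32 Greywater=33 Hollowpine=41 → close Hollowpine (overflow 33)
  41÷2 = 20 each, +1 to first 1
Round 5: Briarlake=53 Greywater=53 → close Greywater (overflow 46)
  53÷1 = 53 each, +1 to first 0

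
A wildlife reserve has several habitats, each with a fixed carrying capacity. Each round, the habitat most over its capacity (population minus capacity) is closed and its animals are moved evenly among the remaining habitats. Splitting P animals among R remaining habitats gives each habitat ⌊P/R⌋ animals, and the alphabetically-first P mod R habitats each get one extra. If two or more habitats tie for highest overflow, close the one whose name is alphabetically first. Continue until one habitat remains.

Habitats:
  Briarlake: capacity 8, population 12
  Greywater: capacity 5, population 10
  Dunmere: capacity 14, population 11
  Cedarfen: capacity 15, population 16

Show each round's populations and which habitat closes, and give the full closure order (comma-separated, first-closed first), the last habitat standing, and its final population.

Closure order: Greywater, Briarlake, Cedarfen
Last habitat: Dunmere with 49 animals

Round 1: Briarlake=12 Cedarfen=16 Dunmere=11 Greywater=10 → close Greywater (overflow 5)
  10÷3 = 3 each, +1 to first 1
Round 2: Briarlake=16 Cedarfen=19 Dunmere=14 → close Briarlake (overflow 8)
  16÷2 = 8 each, +1 to first 0
Round 3: Cedarfen=27 Dunmere=22 → close Cedarfen (overflow 12)
  27÷1 = 27 each, +1 to first 0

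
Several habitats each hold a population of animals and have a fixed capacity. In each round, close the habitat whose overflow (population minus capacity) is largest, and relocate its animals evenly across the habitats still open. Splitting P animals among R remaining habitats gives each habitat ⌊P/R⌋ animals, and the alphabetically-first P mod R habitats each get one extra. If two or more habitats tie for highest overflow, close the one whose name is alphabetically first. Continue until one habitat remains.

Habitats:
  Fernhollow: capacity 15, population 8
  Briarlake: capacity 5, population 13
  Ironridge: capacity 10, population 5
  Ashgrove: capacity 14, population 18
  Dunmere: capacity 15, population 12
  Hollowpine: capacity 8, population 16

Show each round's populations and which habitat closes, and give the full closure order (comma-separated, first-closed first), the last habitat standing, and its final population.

Closure order: Briarlake, Hollowpine, Ashgrove, Dunmere, Fernhollow
Last habitat: Ironridge with 72 animals

Round 1: Ashgrove=18 Briarlake=13 Dunmere=12 Fernhollow=8 Hollowpine=16 Ironridge=5 → close Briarlake (overflow 8)
  13÷5 = 2 each, +1 to first 3
Round 2: Ashgrove=21 Dunmere=15 Fernhollow=11 Hollowpine=18 Ironridge=7 → close Hollowpine (overflow 10)
  18÷4 = 4 each, +1 to first 2
Round 3: Ashgrove=26 Dunmere=20 Fernhollow=15 Ironridge=11 → close Ashgrove (overflow 12)
  26÷3 = 8 each, +1 to first 2
Round 4: Dunmere=29 Fernhollow=24 Ironridge=19 → close Dunmere (overflow 14)
  29÷2 = 14 each, +1 to first 1
Round 5: Fernhollow=39 Ironridge=33 → close Fernhollow (overflow 24)
  39÷1 = 39 each, +1 to first 0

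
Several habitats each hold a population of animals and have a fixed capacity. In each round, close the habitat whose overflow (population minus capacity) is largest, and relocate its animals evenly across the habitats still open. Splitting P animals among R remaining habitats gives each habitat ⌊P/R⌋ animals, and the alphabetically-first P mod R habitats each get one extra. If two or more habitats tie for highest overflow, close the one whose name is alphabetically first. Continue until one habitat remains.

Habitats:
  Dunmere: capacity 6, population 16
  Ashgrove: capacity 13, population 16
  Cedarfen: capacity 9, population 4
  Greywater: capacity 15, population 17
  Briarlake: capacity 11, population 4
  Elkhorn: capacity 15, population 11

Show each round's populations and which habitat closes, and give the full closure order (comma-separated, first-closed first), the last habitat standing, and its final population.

Round 1: Ashgrove=16 Briarlake=4 Cedarfen=4 Dunmere=16 Elkhorn=11 Greywater=17 → close Dunmere (overflow 10)
  16÷5 = 3 each, +1 to first 1
Round 2: Ashgrove=20 Briarlake=7 Cedarfen=7 Elkhorn=14 Greywater=20 → close Ashgrove (overflow 7)
  20÷4 = 5 each, +1 to first 0
Round 3: Briarlake=12 Cedarfen=12 Elkhorn=19 Greywater=25 → close Greywater (overflow 10)
  25÷3 = 8 each, +1 to first 1
Round 4: Briarlake=21 Cedarfen=20 Elkhorn=27 → close Elkhorn (overflow 12)
  27÷2 = 13 each, +1 to first 1
Round 5: Briarlake=35 Cedarfen=33 → close Briarlake (overflow 24)
  35÷1 = 35 each, +1 to first 0

Closure order: Dunmere, Ashgrove, Greywater, Elkhorn, Briarlake
Last habitat: Cedarfen with 68 animals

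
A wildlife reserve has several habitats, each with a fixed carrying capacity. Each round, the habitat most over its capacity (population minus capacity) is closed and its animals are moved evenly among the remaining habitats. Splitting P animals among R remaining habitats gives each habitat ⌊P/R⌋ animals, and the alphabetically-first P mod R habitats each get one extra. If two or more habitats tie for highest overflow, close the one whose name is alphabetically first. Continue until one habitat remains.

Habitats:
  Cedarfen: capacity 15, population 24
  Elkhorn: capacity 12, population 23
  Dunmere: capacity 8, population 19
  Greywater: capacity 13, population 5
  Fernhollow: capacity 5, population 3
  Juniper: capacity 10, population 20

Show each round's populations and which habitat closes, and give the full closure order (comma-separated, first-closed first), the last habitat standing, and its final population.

Closure order: Dunmere, Elkhorn, Cedarfen, Juniper, Fernhollow
Last habitat: Greywater with 94 animals

Round 1: Cedarfen=24 Dunmere=19 Elkhorn=23 Fernhollow=3 Greywater=5 Juniper=20 → close Dunmere (overflow 11)
  19÷5 = 3 each, +1 to first 4
Round 2: Cedarfen=28 Elkhorn=27 Fernhollow=7 Greywater=9 Juniper=23 → close Elkhorn (overflow 15)
  27÷4 = 6 each, +1 to first 3
Round 3: Cedarfen=35 Fernhollow=14 Greywater=16 Juniper=29 → close Cedarfen (overflow 20)
  35÷3 = 11 each, +1 to first 2
Round 4: Fernhollow=26 Greywater=28 Juniper=40 → close Juniper (overflow 30)
  40÷2 = 20 each, +1 to first 0
Round 5: Fernhollow=46 Greywater=48 → close Fernhollow (overflow 41)
  46÷1 = 46 each, +1 to first 0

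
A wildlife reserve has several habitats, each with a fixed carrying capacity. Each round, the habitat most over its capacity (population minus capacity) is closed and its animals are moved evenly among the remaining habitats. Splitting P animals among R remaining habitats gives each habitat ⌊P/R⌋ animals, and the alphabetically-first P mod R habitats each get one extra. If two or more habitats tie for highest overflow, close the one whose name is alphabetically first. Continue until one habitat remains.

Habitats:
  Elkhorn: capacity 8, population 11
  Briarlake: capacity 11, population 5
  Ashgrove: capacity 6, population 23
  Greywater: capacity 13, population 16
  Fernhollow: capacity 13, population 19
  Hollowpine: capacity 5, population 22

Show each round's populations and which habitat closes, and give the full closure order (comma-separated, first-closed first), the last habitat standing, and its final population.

Closure order: Ashgrove, Hollowpine, Fernhollow, Elkhorn, Greywater
Last habitat: Briarlake with 96 animals

Round 1: Ashgrove=23 Briarlake=5 Elkhorn=11 Fernhollow=19 Greywater=16 Hollowpine=22 → close Ashgrove (overflow 17)
  23÷5 = 4 each, +1 to first 3
Round 2: Briarlake=10 Elkhorn=16 Fernhollow=24 Greywater=20 Hollowpine=26 → close Hollowpine (overflow 21)
  26÷4 = 6 each, +1 to first 2
Round 3: Briarlake=17 Elkhorn=23 Fernhollow=30 Greywater=26 → close Fernhollow (overflow 17)
  30÷3 = 10 each, +1 to first 0
Round 4: Briarlake=27 Elkhorn=33 Greywater=36 → close Elkhorn (overflow 25)
  33÷2 = 16 each, +1 to first 1
Round 5: Briarlake=44 Greywater=52 → close Greywater (overflow 39)
  52÷1 = 52 each, +1 to first 0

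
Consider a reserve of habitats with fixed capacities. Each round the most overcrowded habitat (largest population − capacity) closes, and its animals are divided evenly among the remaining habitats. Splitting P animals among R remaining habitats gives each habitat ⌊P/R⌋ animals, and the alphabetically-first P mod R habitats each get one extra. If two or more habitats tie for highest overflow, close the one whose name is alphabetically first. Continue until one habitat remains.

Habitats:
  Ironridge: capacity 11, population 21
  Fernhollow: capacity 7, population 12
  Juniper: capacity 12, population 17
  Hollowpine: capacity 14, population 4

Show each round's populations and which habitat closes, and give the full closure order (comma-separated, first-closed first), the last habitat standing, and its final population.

Round 1: Fernhollow=12 Hollowpine=4 Ironridge=21 Juniper=17 → close Ironridge (overflow 10)
  21÷3 = 7 each, +1 to first 0
Round 2: Fernhollow=19 Hollowpine=11 Juniper=24 → close Fernhollow (overflow 12)
  19÷2 = 9 each, +1 to first 1
Round 3: Hollowpine=21 Juniper=33 → close Juniper (overflow 21)
  33÷1 = 33 each, +1 to first 0

Closure order: Ironridge, Fernhollow, Juniper
Last habitat: Hollowpine with 54 animals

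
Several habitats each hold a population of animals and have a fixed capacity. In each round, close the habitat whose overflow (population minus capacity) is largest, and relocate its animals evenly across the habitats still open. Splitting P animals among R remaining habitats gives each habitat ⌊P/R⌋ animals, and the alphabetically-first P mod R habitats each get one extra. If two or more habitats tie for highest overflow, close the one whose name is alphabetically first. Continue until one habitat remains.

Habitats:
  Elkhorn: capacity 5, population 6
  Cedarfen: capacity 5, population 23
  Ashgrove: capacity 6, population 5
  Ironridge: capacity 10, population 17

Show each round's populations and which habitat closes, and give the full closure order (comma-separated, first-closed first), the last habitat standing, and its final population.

Round 1: Ashgrove=5 Cedarfen=23 Elkhorn=6 Ironridge=17 → close Cedarfen (overflow 18)
  23÷3 = 7 each, +1 to first 2
Round 2: Ashgrove=13 Elkhorn=14 Ironridge=24 → close Ironridge (overflow 14)
  24÷2 = 12 each, +1 to first 0
Round 3: Ashgrove=25 Elkhorn=26 → close Elkhorn (overflow 21)
  26÷1 = 26 each, +1 to first 0

Closure order: Cedarfen, Ironridge, Elkhorn
Last habitat: Ashgrove with 51 animals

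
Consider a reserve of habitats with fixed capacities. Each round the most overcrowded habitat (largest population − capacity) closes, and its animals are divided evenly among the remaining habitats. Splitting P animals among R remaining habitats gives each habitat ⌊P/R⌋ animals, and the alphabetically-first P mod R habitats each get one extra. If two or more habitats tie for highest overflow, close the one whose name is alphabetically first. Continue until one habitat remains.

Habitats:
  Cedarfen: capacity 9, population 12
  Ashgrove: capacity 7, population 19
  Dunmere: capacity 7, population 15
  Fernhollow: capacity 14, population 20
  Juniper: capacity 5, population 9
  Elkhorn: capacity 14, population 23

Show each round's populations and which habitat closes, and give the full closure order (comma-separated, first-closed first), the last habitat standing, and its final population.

Closure order: Ashgrove, Elkhorn, Dunmere, Fernhollow, Cedarfen
Last habitat: Juniper with 98 animals

Round 1: Ashgrove=19 Cedarfen=12 Dunmere=15 Elkhorn=23 Fernhollow=20 Juniper=9 → close Ashgrove (overflow 12)
  19÷5 = 3 each, +1 to first 4
Round 2: Cedarfen=16 Dunmere=19 Elkhorn=27 Fernhollow=24 Juniper=12 → close Elkhorn (overflow 13)
  27÷4 = 6 each, +1 to first 3
Round 3: Cedarfen=23 Dunmere=26 Fernhollow=31 Juniper=18 → close Dunmere (overflow 19)
  26÷3 = 8 each, +1 to first 2
Round 4: Cedarfen=32 Fernhollow=40 Juniper=26 → close Fernhollow (overflow 26)
  40÷2 = 20 each, +1 to first 0
Round 5: Cedarfen=52 Juniper=46 → close Cedarfen (overflow 43)
  52÷1 = 52 each, +1 to first 0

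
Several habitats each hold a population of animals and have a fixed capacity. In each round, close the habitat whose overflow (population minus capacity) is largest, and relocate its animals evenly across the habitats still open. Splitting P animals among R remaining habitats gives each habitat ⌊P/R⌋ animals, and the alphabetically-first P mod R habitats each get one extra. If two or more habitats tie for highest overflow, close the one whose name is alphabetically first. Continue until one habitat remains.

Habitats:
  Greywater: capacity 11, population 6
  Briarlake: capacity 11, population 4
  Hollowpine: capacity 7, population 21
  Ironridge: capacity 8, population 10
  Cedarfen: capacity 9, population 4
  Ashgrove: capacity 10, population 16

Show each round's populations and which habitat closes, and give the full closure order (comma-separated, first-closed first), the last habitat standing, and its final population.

Round 1: Ashgrove=16 Briarlake=4 Cedarfen=4 Greywater=6 Hollowpine=21 Ironridge=10 → close Hollowpine (overflow 14)
  21÷5 = 4 each, +1 to first 1
Round 2: Ashgrove=21 Briarlake=8 Cedarfen=8 Greywater=10 Ironridge=14 → close Ashgrove (overflow 11)
  21÷4 = 5 each, +1 to first 1
Round 3: Briarlake=14 Cedarfen=13 Greywater=15 Ironridge=19 → close Ironridge (overflow 11)
  19÷3 = 6 each, +1 to first 1
Round 4: Briarlake=21 Cedarfen=19 Greywater=21 → close Briarlake (overflow 10)
  21÷2 = 10 each, +1 to first 1
Round 5: Cedarfen=30 Greywater=31 → close Cedarfen (overflow 21)
  30÷1 = 30 each, +1 to first 0

Closure order: Hollowpine, Ashgrove, Ironridge, Briarlake, Cedarfen
Last habitat: Greywater with 61 animals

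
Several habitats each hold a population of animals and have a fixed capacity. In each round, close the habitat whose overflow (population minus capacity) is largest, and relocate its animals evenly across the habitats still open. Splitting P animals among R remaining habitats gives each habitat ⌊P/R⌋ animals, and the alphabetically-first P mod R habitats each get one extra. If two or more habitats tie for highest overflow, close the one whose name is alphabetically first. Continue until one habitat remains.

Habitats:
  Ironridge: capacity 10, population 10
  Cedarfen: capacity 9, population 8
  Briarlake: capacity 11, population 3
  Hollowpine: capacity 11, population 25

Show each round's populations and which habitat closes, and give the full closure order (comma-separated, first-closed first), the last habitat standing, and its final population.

Closure order: Hollowpine, Ironridge, Cedarfen
Last habitat: Briarlake with 46 animals

Round 1: Briarlake=3 Cedarfen=8 Hollowpine=25 Ironridge=10 → close Hollowpine (overflow 14)
  25÷3 = 8 each, +1 to first 1
Round 2: Briarlake=12 Cedarfen=16 Ironridge=18 → close Ironridge (overflow 8)
  18÷2 = 9 each, +1 to first 0
Round 3: Briarlake=21 Cedarfen=25 → close Cedarfen (overflow 16)
  25÷1 = 25 each, +1 to first 0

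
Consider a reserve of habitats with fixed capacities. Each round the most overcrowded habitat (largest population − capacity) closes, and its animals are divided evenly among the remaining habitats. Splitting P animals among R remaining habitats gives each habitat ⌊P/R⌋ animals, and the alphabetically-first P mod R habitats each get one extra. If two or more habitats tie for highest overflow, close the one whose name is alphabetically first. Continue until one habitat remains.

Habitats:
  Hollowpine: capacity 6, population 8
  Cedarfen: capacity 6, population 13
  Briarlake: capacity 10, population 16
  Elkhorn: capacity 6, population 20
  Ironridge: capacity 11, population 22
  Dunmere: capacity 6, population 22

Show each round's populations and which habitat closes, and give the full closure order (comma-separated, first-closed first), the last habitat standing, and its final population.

Round 1: Briarlake=16 Cedarfen=13 Dunmere=22 Elkhorn=20 Hollowpine=8 Ironridge=22 → close Dunmere (overflow 16)
  22÷5 = 4 each, +1 to first 2
Round 2: Briarlake=21 Cedarfen=18 Elkhorn=24 Hollowpine=12 Ironridge=26 → close Elkhorn (overflow 18)
  24÷4 = 6 each, +1 to first 0
Round 3: Briarlake=27 Cedarfen=24 Hollowpine=18 Ironridge=32 → close Ironridge (overflow 21)
  32÷3 = 10 each, +1 to first 2
Round 4: Briarlake=38 Cedarfen=35 Hollowpine=28 → close Cedarfen (overflow 29)
  35÷2 = 17 each, +1 to first 1
Round 5: Briarlake=56 Hollowpine=45 → close Briarlake (overflow 46)
  56÷1 = 56 each, +1 to first 0

Closure order: Dunmere, Elkhorn, Ironridge, Cedarfen, Briarlake
Last habitat: Hollowpine with 101 animals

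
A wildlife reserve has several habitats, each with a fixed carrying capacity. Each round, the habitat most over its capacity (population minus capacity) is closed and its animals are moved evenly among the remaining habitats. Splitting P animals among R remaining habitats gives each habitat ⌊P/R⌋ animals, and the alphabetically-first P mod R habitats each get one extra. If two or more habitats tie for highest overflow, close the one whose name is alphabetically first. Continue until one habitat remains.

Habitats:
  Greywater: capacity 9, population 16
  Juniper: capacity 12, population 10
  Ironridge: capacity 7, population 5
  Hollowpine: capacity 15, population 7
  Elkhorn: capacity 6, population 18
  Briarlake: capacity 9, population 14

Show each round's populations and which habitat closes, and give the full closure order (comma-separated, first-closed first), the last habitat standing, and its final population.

Closure order: Elkhorn, Greywater, Briarlake, Ironridge, Juniper
Last habitat: Hollowpine with 70 animals

Round 1: Briarlake=14 Elkhorn=18 Greywater=16 Hollowpine=7 Ironridge=5 Juniper=10 → close Elkhorn (overflow 12)
  18÷5 = 3 each, +1 to first 3
Round 2: Briarlake=18 Greywater=20 Hollowpine=11 Ironridge=8 Juniper=13 → close Greywater (overflow 11)
  20÷4 = 5 each, +1 to first 0
Round 3: Briarlake=23 Hollowpine=16 Ironridge=13 Juniper=18 → close Briarlake (overflow 14)
  23÷3 = 7 each, +1 to first 2
Round 4: Hollowpine=24 Ironridge=21 Juniper=25 → close Ironridge (overflow 14)
  21÷2 = 10 each, +1 to first 1
Round 5: Hollowpine=35 Juniper=35 → close Juniper (overflow 23)
  35÷1 = 35 each, +1 to first 0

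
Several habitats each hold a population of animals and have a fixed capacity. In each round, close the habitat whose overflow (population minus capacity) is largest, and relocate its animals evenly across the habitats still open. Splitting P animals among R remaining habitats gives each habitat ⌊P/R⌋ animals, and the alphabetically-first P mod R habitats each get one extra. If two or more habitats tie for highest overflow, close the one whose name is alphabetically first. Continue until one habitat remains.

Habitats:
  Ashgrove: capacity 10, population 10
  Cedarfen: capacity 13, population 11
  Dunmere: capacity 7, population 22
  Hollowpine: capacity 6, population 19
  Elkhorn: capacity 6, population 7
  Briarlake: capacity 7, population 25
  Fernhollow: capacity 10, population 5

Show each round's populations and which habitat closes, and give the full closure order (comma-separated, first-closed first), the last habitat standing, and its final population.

Round 1: Ashgrove=10 Briarlake=25 Cedarfen=11 Dunmere=22 Elkhorn=7 Fernhollow=5 Hollowpine=19 → close Briarlake (overflow 18)
  25÷6 = 4 each, +1 to first 1
Round 2: Ashgrove=15 Cedarfen=15 Dunmere=26 Elkhorn=11 Fernhollow=9 Hollowpine=23 → close Dunmere (overflow 19)
  26÷5 = 5 each, +1 to first 1
Round 3: Ashgrove=21 Cedarfen=20 Elkhorn=16 Fernhollow=14 Hollowpine=28 → close Hollowpine (overflow 22)
  28÷4 = 7 each, +1 to first 0
Round 4: Ashgrove=28 Cedarfen=27 Elkhorn=23 Fernhollow=21 → close Ashgrove (overflow 18)
  28÷3 = 9 each, +1 to first 1
Round 5: Cedarfen=37 Elkhorn=32 Fernhollow=30 → close Elkhorn (overflow 26)
  32÷2 = 16 each, +1 to first 0
Round 6: Cedarfen=53 Fernhollow=46 → close Cedarfen (overflow 40)
  53÷1 = 53 each, +1 to first 0

Closure order: Briarlake, Dunmere, Hollowpine, Ashgrove, Elkhorn, Cedarfen
Last habitat: Fernhollow with 99 animals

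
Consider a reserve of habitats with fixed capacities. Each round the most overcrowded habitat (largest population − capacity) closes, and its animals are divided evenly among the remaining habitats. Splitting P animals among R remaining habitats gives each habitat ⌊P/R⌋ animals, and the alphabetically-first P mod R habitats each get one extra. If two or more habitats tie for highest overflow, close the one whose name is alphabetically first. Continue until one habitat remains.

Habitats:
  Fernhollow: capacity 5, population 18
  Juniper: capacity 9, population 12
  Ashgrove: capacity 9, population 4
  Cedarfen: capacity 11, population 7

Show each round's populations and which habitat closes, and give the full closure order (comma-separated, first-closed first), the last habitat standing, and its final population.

Round 1: Ashgrove=4 Cedarfen=7 Fernhollow=18 Juniper=12 → close Fernhollow (overflow 13)
  18÷3 = 6 each, +1 to first 0
Round 2: Ashgrove=10 Cedarfen=13 Juniper=18 → close Juniper (overflow 9)
  18÷2 = 9 each, +1 to first 0
Round 3: Ashgrove=19 Cedarfen=22 → close Cedarfen (overflow 11)
  22÷1 = 22 each, +1 to first 0

Closure order: Fernhollow, Juniper, Cedarfen
Last habitat: Ashgrove with 41 animals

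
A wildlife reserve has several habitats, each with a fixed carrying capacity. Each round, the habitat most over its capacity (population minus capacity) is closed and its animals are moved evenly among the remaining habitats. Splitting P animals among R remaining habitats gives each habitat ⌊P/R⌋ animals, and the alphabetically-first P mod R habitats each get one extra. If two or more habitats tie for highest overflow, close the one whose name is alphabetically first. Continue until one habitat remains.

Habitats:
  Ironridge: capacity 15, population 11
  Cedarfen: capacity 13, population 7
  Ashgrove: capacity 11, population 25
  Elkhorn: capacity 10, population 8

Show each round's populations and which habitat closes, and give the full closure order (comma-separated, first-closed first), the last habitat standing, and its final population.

Closure order: Ashgrove, Elkhorn, Ironridge
Last habitat: Cedarfen with 51 animals

Round 1: Ashgrove=25 Cedarfen=7 Elkhorn=8 Ironridge=11 → close Ashgrove (overflow 14)
  25÷3 = 8 each, +1 to first 1
Round 2: Cedarfen=16 Elkhorn=16 Ironridge=19 → close Elkhorn (overflow 6)
  16÷2 = 8 each, +1 to first 0
Round 3: Cedarfen=24 Ironridge=27 → close Ironridge (overflow 12)
  27÷1 = 27 each, +1 to first 0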